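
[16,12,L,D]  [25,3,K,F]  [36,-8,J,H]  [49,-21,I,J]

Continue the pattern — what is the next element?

First part: 16, 25, 36, 49 → 64 (perfect squares: 4², 5², 6², …).
For the second part, together with the first part always sums to 28: 12, 3, -8, -21 → -36.
First letter — letters move back 1 place in the alphabet: L, K, J, I → H.
Second letter: letters move forward 2 places in the alphabet; D, F, H, J → L.
Combining the parts gives [64,-36,H,L].

[64,-36,H,L]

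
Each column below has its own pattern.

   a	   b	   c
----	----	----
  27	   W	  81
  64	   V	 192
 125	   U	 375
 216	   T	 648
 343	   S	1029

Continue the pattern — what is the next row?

512  R  1536

Column a — perfect cubes: 3³, 4³, 5³, …: 27, 64, 125, 216, 343 → 512.
For the column b, letters move back 1 place in the alphabet: W, V, U, T, S → R.
Column c: 81, 192, 375, 648, 1029 → 1536 (always 3 × the column a).
Combining the parts gives 512  R  1536.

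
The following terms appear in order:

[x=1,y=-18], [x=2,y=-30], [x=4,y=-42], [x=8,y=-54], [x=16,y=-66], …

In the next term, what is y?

-78

For the y, −12 each step: -18, -30, -42, -54, -66 → -78.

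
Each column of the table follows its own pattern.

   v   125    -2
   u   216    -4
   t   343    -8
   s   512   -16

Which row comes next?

Letter — letters move back 1 place in the alphabet: v, u, t, s → r.
Second component goes 125, 216, 343, 512 → 729 (perfect cubes: 5³, 6³, 7³, …).
Third component: ×2 each step; -2, -4, -8, -16 → -32.
So the next row is r  729  -32.

r  729  -32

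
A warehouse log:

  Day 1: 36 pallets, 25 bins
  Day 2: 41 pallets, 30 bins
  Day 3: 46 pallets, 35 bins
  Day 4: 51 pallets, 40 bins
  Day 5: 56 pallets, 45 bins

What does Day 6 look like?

Pallets — +5 each step: 36, 41, 46, 51, 56 → 61.
Bins — always 11 less than the pallets: 25, 30, 35, 40, 45 → 50.
So the next row is 61 pallets, 50 bins.

61 pallets, 50 bins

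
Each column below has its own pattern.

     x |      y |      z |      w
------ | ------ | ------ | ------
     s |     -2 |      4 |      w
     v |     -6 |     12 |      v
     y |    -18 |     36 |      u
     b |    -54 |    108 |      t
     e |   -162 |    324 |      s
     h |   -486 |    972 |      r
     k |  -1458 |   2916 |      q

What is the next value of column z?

For the column z, ×3 each step: 4, 12, 36, 108, 324, 972, 2916 → 8748.

8748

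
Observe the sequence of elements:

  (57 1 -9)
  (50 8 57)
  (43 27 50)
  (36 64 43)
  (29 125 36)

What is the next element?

(22 216 29)

First slot: −7 each step; 57, 50, 43, 36, 29 → 22.
Second slot: 1, 8, 27, 64, 125 → 216 (perfect cubes: 1³, 2³, 3³, …).
Third slot: -9, 57, 50, 43, 36 → 29 (always the previous value of the first slot).
So the next element is (22 216 29).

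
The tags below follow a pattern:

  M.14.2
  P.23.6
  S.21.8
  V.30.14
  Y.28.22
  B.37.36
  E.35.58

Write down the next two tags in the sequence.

For the letter, letters move forward 3 places in the alphabet, wrapping Z→A: M, P, S, V, Y, B, E → H → K.
Second component: alternating steps +9, −2, +9, −2, …, so 14, 23, 21, 30, 28, 37, 35 → 44 → 42.
Third component: 2, 6, 8, 14, 22, 36, 58 → 94 → 152 (each term is the sum of the two before it).
Putting the parts together: H.44.94 and then K.42.152.

H.44.94, K.42.152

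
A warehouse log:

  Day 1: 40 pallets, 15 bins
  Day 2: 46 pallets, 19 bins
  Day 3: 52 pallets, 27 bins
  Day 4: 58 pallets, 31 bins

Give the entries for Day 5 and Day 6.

Pallets — +6 each step: 40, 46, 52, 58 → 64 → 70.
Bins: 15, 19, 27, 31 → 39 → 43 (alternating steps +4, +8, +4, +8, …).
So the next two lines are 64 pallets, 39 bins and 70 pallets, 43 bins.

64 pallets, 39 bins; 70 pallets, 43 bins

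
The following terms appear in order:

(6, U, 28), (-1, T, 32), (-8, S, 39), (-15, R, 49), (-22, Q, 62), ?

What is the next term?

(-29, P, 78)

First coordinate — −7 each step: 6, -1, -8, -15, -22 → -29.
For the letter, letters move back 1 place in the alphabet: U, T, S, R, Q → P.
Third coordinate goes 28, 32, 39, 49, 62 → 78 (differences are 4, 7, 10, … (increasing by 3 each time)).
So the next term is (-29, P, 78).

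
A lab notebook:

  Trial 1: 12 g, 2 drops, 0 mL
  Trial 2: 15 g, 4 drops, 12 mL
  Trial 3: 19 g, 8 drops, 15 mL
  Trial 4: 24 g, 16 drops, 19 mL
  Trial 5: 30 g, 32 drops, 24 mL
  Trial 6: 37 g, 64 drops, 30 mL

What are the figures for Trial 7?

G goes 12, 15, 19, 24, 30, 37 → 45 (differences are 3, 4, 5, … (increasing by 1 each time)).
For the drops, ×2 each step: 2, 4, 8, 16, 32, 64 → 128.
ML: 0, 12, 15, 19, 24, 30 → 37 (always the previous value of the g).
Combining the parts gives 45 g, 128 drops, 37 mL.

45 g, 128 drops, 37 mL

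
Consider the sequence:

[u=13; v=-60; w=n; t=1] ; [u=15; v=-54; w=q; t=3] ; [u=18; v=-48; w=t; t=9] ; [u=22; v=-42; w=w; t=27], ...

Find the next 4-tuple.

[u=27; v=-36; w=z; t=81]

For the u, differences are 2, 3, 4, … (increasing by 1 each time): 13, 15, 18, 22 → 27.
For the v, +6 each step: -60, -54, -48, -42 → -36.
W goes n, q, t, w → z (letters move forward 3 places in the alphabet).
T: 1, 3, 9, 27 → 81 (×3 each step).
So the next 4-tuple is [u=27; v=-36; w=z; t=81].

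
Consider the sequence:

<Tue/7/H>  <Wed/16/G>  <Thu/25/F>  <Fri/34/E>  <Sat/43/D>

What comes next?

Day: Tue, Wed, Thu, Fri, Sat → Sun (runs through the weekdays Mon→Sun).
Second value: +9 each step, so 7, 16, 25, 34, 43 → 52.
Letter: letters move back 1 place in the alphabet; H, G, F, E, D → C.
So the next triple is <Sun/52/C>.

<Sun/52/C>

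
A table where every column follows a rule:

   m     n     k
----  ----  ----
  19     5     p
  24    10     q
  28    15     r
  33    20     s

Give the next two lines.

Column m: 19, 24, 28, 33 → 37 → 42 (alternating steps +5, +4, +5, +4, …).
For the column n, +5 each step: 5, 10, 15, 20 → 25 → 30.
Column k: letters move forward 1 place in the alphabet; p, q, r, s → t → u.
So the next two lines are 37  25  t and 42  30  u.

37  25  t; 42  30  u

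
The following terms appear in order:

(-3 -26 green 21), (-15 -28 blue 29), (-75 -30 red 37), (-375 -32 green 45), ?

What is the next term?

First slot: ×5 each step, so -3, -15, -75, -375 → -1875.
Second slot — −2 each step: -26, -28, -30, -32 → -34.
Colour: repeats green → blue → red; green, blue, red, green → blue.
Fourth slot: +8 each step, so 21, 29, 37, 45 → 53.
So the next term is (-1875 -34 blue 53).

(-1875 -34 blue 53)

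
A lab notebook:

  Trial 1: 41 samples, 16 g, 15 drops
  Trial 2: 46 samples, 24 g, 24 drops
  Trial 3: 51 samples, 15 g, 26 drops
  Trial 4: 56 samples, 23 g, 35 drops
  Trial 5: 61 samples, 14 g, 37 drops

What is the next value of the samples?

66

Samples — +5 each step: 41, 46, 51, 56, 61 → 66.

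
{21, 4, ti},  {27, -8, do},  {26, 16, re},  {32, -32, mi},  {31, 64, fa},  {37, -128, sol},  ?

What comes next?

{36, 256, la}

First slot goes 21, 27, 26, 32, 31, 37 → 36 (alternating steps +6, −1, +6, −1, …).
Second slot: ×(-2) each step; 4, -8, 16, -32, 64, -128 → 256.
Note: runs through the solfège scale do→ti, so ti, do, re, mi, fa, sol → la.
Putting it together: {36, 256, la}.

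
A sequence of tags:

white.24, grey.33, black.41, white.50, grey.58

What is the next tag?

black.67

Shade — repeats white → grey → black: white, grey, black, white, grey → black.
For the second component, alternating steps +9, +8, +9, +8, …: 24, 33, 41, 50, 58 → 67.
Combining the parts gives black.67.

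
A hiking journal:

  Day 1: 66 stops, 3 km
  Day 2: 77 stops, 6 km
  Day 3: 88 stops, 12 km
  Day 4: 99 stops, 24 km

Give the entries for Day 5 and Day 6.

110 stops, 48 km; 121 stops, 96 km

For the stops, +11 each step: 66, 77, 88, 99 → 110 → 121.
For the km, ×2 each step: 3, 6, 12, 24 → 48 → 96.
Putting the parts together: 110 stops, 48 km and then 121 stops, 96 km.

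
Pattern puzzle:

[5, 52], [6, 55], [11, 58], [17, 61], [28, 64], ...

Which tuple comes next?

[45, 67]

First part: 5, 6, 11, 17, 28 → 45 (each term is the sum of the two before it).
Second part goes 52, 55, 58, 61, 64 → 67 (+3 each step).
Combining the parts gives [45, 67].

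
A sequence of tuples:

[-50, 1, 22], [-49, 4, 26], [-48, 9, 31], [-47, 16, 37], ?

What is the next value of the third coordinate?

44

Third coordinate: differences are 4, 5, 6, … (increasing by 1 each time); 22, 26, 31, 37 → 44.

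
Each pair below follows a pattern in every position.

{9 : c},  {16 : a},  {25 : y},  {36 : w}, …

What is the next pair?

{49 : u}

First component: perfect squares: 3², 4², 5², …; 9, 16, 25, 36 → 49.
Letter: letters move back 2 places in the alphabet, wrapping A→Z; c, a, y, w → u.
Putting it together: {49 : u}.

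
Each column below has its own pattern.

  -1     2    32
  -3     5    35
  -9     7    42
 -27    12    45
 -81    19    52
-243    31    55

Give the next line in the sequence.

First component: ×3 each step; -1, -3, -9, -27, -81, -243 → -729.
Second component goes 2, 5, 7, 12, 19, 31 → 50 (each term is the sum of the two before it).
Third component: 32, 35, 42, 45, 52, 55 → 62 (alternating steps +3, +7, +3, +7, …).
Combining the parts gives -729  50  62.

-729  50  62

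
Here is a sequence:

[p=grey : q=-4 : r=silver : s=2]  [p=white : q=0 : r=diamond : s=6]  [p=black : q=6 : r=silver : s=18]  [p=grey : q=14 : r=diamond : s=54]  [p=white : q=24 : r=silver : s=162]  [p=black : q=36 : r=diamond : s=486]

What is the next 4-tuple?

P — repeats grey → white → black: grey, white, black, grey, white, black → grey.
Q: differences are 4, 6, 8, … (increasing by 2 each time), so -4, 0, 6, 14, 24, 36 → 50.
R: silver, diamond, silver, diamond, silver, diamond → silver (alternates silver ↔ diamond).
S: 2, 6, 18, 54, 162, 486 → 1458 (×3 each step).
Combining the parts gives [p=grey : q=50 : r=silver : s=1458].

[p=grey : q=50 : r=silver : s=1458]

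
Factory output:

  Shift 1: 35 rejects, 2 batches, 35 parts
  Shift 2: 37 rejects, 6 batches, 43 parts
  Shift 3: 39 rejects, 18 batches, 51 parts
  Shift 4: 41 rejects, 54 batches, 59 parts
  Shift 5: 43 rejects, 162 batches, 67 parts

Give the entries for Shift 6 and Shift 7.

For the rejects, +2 each step: 35, 37, 39, 41, 43 → 45 → 47.
Batches: ×3 each step; 2, 6, 18, 54, 162 → 486 → 1458.
Parts goes 35, 43, 51, 59, 67 → 75 → 83 (+8 each step).
Putting the parts together: 45 rejects, 486 batches, 75 parts and then 47 rejects, 1458 batches, 83 parts.

45 rejects, 486 batches, 75 parts; 47 rejects, 1458 batches, 83 parts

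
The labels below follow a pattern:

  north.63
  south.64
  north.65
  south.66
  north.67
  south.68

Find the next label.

north.69

For the direction, alternates north ↔ south: north, south, north, south, north, south → north.
Second component goes 63, 64, 65, 66, 67, 68 → 69 (+1 each step).
So the next label is north.69.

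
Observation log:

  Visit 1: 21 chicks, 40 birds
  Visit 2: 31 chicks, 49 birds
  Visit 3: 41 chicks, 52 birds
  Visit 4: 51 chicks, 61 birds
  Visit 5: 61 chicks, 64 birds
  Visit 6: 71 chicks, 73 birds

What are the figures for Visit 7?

81 chicks, 76 birds

Chicks — +10 each step: 21, 31, 41, 51, 61, 71 → 81.
Birds goes 40, 49, 52, 61, 64, 73 → 76 (alternating steps +9, +3, +9, +3, …).
Combining the parts gives 81 chicks, 76 birds.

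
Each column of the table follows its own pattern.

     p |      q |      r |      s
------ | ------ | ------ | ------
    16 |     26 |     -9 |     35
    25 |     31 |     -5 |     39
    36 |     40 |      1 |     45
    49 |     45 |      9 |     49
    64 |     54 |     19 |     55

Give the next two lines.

81  59  31  59; 100  68  45  65

Column p goes 16, 25, 36, 49, 64 → 81 → 100 (perfect squares: 4², 5², 6², …).
Column q: alternating steps +5, +9, +5, +9, …, so 26, 31, 40, 45, 54 → 59 → 68.
Column r: -9, -5, 1, 9, 19 → 31 → 45 (differences are 4, 6, 8, … (increasing by 2 each time)).
Column s — alternating steps +4, +6, +4, +6, …: 35, 39, 45, 49, 55 → 59 → 65.
Putting the parts together: 81  59  31  59 and then 100  68  45  65.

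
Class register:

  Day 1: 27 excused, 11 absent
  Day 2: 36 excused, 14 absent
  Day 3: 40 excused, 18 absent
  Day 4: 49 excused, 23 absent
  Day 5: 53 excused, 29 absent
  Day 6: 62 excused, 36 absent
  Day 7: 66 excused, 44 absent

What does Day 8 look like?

75 excused, 53 absent

Excused: 27, 36, 40, 49, 53, 62, 66 → 75 (alternating steps +9, +4, +9, +4, …).
Absent goes 11, 14, 18, 23, 29, 36, 44 → 53 (differences are 3, 4, 5, … (increasing by 1 each time)).
Combining the parts gives 75 excused, 53 absent.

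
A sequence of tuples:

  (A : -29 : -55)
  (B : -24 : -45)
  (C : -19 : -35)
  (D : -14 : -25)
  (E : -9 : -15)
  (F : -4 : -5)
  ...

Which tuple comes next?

(G : 1 : 5)

Letter goes A, B, C, D, E, F → G (letters move forward 1 place in the alphabet).
For the second slot, +5 each step: -29, -24, -19, -14, -9, -4 → 1.
Third slot — +10 each step: -55, -45, -35, -25, -15, -5 → 5.
Combining the parts gives (G : 1 : 5).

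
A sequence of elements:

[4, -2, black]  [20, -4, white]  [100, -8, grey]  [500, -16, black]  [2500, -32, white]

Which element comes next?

First value — ×5 each step: 4, 20, 100, 500, 2500 → 12500.
Second value: -2, -4, -8, -16, -32 → -64 (×2 each step).
Shade: black, white, grey, black, white → grey (repeats black → white → grey).
Putting it together: [12500, -64, grey].

[12500, -64, grey]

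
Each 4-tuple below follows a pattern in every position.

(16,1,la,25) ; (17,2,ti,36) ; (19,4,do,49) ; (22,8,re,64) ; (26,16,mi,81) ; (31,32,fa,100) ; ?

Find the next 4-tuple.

For the first component, differences are 1, 2, 3, … (increasing by 1 each time): 16, 17, 19, 22, 26, 31 → 37.
Second component: ×2 each step; 1, 2, 4, 8, 16, 32 → 64.
Note — runs through the solfège scale do→ti: la, ti, do, re, mi, fa → sol.
Fourth component: perfect squares: 5², 6², 7², …, so 25, 36, 49, 64, 81, 100 → 121.
Putting it together: (37,64,sol,121).

(37,64,sol,121)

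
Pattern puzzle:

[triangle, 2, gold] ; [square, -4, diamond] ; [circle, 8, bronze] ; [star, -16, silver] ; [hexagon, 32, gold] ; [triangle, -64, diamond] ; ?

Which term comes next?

[square, 128, bronze]

Shape: repeats triangle → square → circle → star → hexagon; triangle, square, circle, star, hexagon, triangle → square.
For the second entry, ×(-2) each step: 2, -4, 8, -16, 32, -64 → 128.
Rank: repeats gold → diamond → bronze → silver, so gold, diamond, bronze, silver, gold, diamond → bronze.
Putting it together: [square, 128, bronze].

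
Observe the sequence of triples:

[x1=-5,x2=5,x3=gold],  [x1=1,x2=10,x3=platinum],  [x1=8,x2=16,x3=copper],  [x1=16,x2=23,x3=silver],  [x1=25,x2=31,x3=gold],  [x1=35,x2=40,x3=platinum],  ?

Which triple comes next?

X1 — differences are 6, 7, 8, … (increasing by 1 each time): -5, 1, 8, 16, 25, 35 → 46.
X2: differences are 5, 6, 7, … (increasing by 1 each time); 5, 10, 16, 23, 31, 40 → 50.
X3 — repeats gold → platinum → copper → silver: gold, platinum, copper, silver, gold, platinum → copper.
Putting it together: [x1=46,x2=50,x3=copper].

[x1=46,x2=50,x3=copper]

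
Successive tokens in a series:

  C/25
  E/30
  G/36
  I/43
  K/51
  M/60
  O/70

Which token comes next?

Q/81

Letter: C, E, G, I, K, M, O → Q (letters move forward 2 places in the alphabet).
Second component goes 25, 30, 36, 43, 51, 60, 70 → 81 (differences are 5, 6, 7, … (increasing by 1 each time)).
Putting it together: Q/81.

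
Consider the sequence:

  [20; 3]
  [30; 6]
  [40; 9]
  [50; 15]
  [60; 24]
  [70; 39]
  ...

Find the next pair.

First part: 20, 30, 40, 50, 60, 70 → 80 (+10 each step).
Second part: 3, 6, 9, 15, 24, 39 → 63 (each term is the sum of the two before it).
Combining the parts gives [80; 63].

[80; 63]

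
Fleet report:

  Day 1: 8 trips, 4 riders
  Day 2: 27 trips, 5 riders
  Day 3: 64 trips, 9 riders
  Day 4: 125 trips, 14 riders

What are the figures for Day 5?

Trips — perfect cubes: 2³, 3³, 4³, …: 8, 27, 64, 125 → 216.
Riders goes 4, 5, 9, 14 → 23 (each term is the sum of the two before it).
So the next line is 216 trips, 23 riders.

216 trips, 23 riders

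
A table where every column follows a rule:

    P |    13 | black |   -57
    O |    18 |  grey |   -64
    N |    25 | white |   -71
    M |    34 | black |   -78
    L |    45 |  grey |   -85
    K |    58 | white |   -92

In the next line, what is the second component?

73

Second component goes 13, 18, 25, 34, 45, 58 → 73 (differences are 5, 7, 9, … (increasing by 2 each time)).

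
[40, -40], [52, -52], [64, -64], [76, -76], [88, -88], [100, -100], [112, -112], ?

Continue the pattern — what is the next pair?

First coordinate goes 40, 52, 64, 76, 88, 100, 112 → 124 (+12 each step).
Second coordinate: -40, -52, -64, -76, -88, -100, -112 → -124 (always the negative of the first coordinate).
Combining the parts gives [124, -124].

[124, -124]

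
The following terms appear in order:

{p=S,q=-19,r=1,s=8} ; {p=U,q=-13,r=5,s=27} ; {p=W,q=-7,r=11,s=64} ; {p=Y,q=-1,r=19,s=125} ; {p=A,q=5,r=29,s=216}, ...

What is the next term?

For the p, letters move forward 2 places in the alphabet, wrapping Z→A: S, U, W, Y, A → C.
Q goes -19, -13, -7, -1, 5 → 11 (+6 each step).
R goes 1, 5, 11, 19, 29 → 41 (differences are 4, 6, 8, … (increasing by 2 each time)).
S: 8, 27, 64, 125, 216 → 343 (perfect cubes: 2³, 3³, 4³, …).
Putting it together: {p=C,q=11,r=41,s=343}.

{p=C,q=11,r=41,s=343}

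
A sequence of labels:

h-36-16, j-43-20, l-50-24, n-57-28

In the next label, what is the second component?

64

Second component: +7 each step; 36, 43, 50, 57 → 64.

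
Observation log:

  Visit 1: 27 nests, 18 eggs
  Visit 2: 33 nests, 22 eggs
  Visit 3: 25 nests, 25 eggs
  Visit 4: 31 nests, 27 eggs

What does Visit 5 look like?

Nests: alternating steps +6, −8, +6, −8, …; 27, 33, 25, 31 → 23.
Eggs — differences are 4, 3, 2, … (decreasing by 1 each time): 18, 22, 25, 27 → 28.
Putting it together: 23 nests, 28 eggs.

23 nests, 28 eggs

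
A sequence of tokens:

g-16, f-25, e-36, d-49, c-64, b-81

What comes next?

a-100

For the letter, letters move back 1 place in the alphabet: g, f, e, d, c, b → a.
Second component — perfect squares: 4², 5², 6², …: 16, 25, 36, 49, 64, 81 → 100.
Putting it together: a-100.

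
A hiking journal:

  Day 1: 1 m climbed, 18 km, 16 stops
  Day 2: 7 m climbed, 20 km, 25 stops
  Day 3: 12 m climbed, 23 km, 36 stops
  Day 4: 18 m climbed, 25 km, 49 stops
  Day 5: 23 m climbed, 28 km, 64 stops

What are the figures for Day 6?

M climbed: 1, 7, 12, 18, 23 → 29 (alternating steps +6, +5, +6, +5, …).
Km: 18, 20, 23, 25, 28 → 30 (alternating steps +2, +3, +2, +3, …).
Stops: perfect squares: 4², 5², 6², …; 16, 25, 36, 49, 64 → 81.
So the next record is 29 m climbed, 30 km, 81 stops.

29 m climbed, 30 km, 81 stops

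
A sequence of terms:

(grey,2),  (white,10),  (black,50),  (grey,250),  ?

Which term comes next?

Shade — repeats grey → white → black: grey, white, black, grey → white.
Second component: ×5 each step, so 2, 10, 50, 250 → 1250.
Putting it together: (white,1250).

(white,1250)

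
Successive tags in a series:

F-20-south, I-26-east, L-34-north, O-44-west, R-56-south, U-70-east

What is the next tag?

X-86-north

For the letter, letters move forward 3 places in the alphabet: F, I, L, O, R, U → X.
Second component goes 20, 26, 34, 44, 56, 70 → 86 (differences are 6, 8, 10, … (increasing by 2 each time)).
Direction — repeats south → east → north → west: south, east, north, west, south, east → north.
Putting it together: X-86-north.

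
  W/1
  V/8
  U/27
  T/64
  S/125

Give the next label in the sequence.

R/216

Letter: letters move back 1 place in the alphabet, so W, V, U, T, S → R.
For the second component, perfect cubes: 1³, 2³, 3³, …: 1, 8, 27, 64, 125 → 216.
So the next label is R/216.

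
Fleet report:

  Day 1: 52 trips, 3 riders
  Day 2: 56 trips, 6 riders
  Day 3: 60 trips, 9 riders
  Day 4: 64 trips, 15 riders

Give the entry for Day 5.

68 trips, 24 riders

Trips: +4 each step, so 52, 56, 60, 64 → 68.
Riders: 3, 6, 9, 15 → 24 (each term is the sum of the two before it).
So the next record is 68 trips, 24 riders.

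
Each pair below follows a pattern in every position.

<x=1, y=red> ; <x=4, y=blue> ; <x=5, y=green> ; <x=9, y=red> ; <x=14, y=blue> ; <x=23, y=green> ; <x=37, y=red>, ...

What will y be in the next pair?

Y: repeats red → blue → green; red, blue, green, red, blue, green, red → blue.

blue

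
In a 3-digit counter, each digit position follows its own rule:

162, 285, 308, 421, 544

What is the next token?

First digit: +1 each step, mod 10, so 1, 2, 3, 4, 5 → 6.
Second digit: 6, 8, 0, 2, 4 → 6 (+2 each step, mod 10).
Third digit: +3 each step, mod 10, so 2, 5, 8, 1, 4 → 7.
Putting it together: 667.

667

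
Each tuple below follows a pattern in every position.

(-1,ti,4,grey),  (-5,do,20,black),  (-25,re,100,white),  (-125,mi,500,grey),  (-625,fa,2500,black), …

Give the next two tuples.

(-3125,sol,12500,white), (-15625,la,62500,grey)

First entry: ×5 each step; -1, -5, -25, -125, -625 → -3125 → -15625.
Note: ti, do, re, mi, fa → sol → la (runs through the solfège scale do→ti).
For the third entry, ×5 each step: 4, 20, 100, 500, 2500 → 12500 → 62500.
Shade — repeats grey → black → white: grey, black, white, grey, black → white → grey.
So the next two tuples are (-3125,sol,12500,white) and (-15625,la,62500,grey).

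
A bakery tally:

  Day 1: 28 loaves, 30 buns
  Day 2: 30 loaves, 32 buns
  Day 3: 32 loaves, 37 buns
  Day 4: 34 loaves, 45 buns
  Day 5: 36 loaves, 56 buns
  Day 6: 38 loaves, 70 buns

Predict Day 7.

Loaves: 28, 30, 32, 34, 36, 38 → 40 (+2 each step).
Buns goes 30, 32, 37, 45, 56, 70 → 87 (differences are 2, 5, 8, … (increasing by 3 each time)).
Combining the parts gives 40 loaves, 87 buns.

40 loaves, 87 buns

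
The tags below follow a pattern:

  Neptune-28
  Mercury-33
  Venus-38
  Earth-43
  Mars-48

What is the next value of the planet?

Jupiter

Planet goes Neptune, Mercury, Venus, Earth, Mars → Jupiter (runs through the planets Mercury→Neptune).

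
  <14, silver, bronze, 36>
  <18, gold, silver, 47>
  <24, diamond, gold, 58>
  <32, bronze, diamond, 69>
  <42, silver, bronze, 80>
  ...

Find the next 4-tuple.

<54, gold, silver, 91>

First coordinate: 14, 18, 24, 32, 42 → 54 (differences are 4, 6, 8, … (increasing by 2 each time)).
For the first rank, repeats silver → gold → diamond → bronze: silver, gold, diamond, bronze, silver → gold.
Second rank: repeats bronze → silver → gold → diamond; bronze, silver, gold, diamond, bronze → silver.
Fourth coordinate — +11 each step: 36, 47, 58, 69, 80 → 91.
Putting it together: <54, gold, silver, 91>.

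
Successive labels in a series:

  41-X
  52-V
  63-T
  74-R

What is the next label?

85-P

First component goes 41, 52, 63, 74 → 85 (+11 each step).
For the letter, letters move back 2 places in the alphabet: X, V, T, R → P.
So the next label is 85-P.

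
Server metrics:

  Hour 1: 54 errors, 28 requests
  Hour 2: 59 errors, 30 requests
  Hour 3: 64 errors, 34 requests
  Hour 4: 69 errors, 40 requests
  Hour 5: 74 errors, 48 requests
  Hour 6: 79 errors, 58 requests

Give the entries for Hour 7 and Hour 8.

For the errors, +5 each step: 54, 59, 64, 69, 74, 79 → 84 → 89.
Requests: differences are 2, 4, 6, … (increasing by 2 each time); 28, 30, 34, 40, 48, 58 → 70 → 84.
So the next two records are 84 errors, 70 requests and 89 errors, 84 requests.

84 errors, 70 requests; 89 errors, 84 requests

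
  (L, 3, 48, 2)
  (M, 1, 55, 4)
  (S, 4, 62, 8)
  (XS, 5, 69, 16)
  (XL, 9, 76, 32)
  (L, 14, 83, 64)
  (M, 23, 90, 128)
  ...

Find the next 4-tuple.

(S, 37, 97, 256)

Size goes L, M, S, XS, XL, L, M → S (repeats L → M → S → XS → XL).
Second component: each term is the sum of the two before it; 3, 1, 4, 5, 9, 14, 23 → 37.
Third component goes 48, 55, 62, 69, 76, 83, 90 → 97 (+7 each step).
Fourth component: ×2 each step, so 2, 4, 8, 16, 32, 64, 128 → 256.
So the next 4-tuple is (S, 37, 97, 256).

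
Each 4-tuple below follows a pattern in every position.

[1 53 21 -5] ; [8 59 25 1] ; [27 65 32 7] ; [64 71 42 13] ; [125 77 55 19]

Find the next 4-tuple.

[216 83 71 25]

For the first coordinate, perfect cubes: 1³, 2³, 3³, …: 1, 8, 27, 64, 125 → 216.
Second coordinate: 53, 59, 65, 71, 77 → 83 (+6 each step).
Third coordinate — differences are 4, 7, 10, … (increasing by 3 each time): 21, 25, 32, 42, 55 → 71.
Fourth coordinate: +6 each step, so -5, 1, 7, 13, 19 → 25.
So the next 4-tuple is [216 83 71 25].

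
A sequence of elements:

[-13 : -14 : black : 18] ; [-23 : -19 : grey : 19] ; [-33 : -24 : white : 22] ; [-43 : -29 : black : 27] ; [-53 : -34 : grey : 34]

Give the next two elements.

First entry — −10 each step: -13, -23, -33, -43, -53 → -63 → -73.
Second entry: −5 each step; -14, -19, -24, -29, -34 → -39 → -44.
Shade: black, grey, white, black, grey → white → black (repeats black → grey → white).
For the fourth entry, differences are 1, 3, 5, … (increasing by 2 each time): 18, 19, 22, 27, 34 → 43 → 54.
Putting the parts together: [-63 : -39 : white : 43] and then [-73 : -44 : black : 54].

[-63 : -39 : white : 43], [-73 : -44 : black : 54]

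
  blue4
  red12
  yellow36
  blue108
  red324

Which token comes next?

Colour: blue, red, yellow, blue, red → yellow (repeats blue → red → yellow).
Second component: 4, 12, 36, 108, 324 → 972 (×3 each step).
Combining the parts gives yellow972.

yellow972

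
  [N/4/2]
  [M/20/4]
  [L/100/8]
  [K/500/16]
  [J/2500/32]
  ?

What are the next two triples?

For the letter, letters move back 1 place in the alphabet: N, M, L, K, J → I → H.
For the second component, ×5 each step: 4, 20, 100, 500, 2500 → 12500 → 62500.
Third component goes 2, 4, 8, 16, 32 → 64 → 128 (×2 each step).
Putting the parts together: [I/12500/64] and then [H/62500/128].

[I/12500/64], [H/62500/128]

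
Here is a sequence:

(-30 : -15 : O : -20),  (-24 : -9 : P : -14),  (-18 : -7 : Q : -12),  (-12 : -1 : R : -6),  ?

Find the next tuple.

(-6 : 1 : S : -4)

First entry: +6 each step; -30, -24, -18, -12 → -6.
For the second entry, alternating steps +6, +2, +6, +2, …: -15, -9, -7, -1 → 1.
Letter — letters move forward 1 place in the alphabet: O, P, Q, R → S.
Fourth entry — always 5 less than the second entry: -20, -14, -12, -6 → -4.
Putting it together: (-6 : 1 : S : -4).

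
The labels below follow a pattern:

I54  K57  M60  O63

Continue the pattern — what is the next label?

Letter — letters move forward 2 places in the alphabet: I, K, M, O → Q.
For the second component, +3 each step: 54, 57, 60, 63 → 66.
So the next label is Q66.

Q66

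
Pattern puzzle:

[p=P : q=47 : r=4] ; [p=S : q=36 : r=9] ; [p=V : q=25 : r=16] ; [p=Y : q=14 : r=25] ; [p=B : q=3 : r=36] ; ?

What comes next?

[p=E : q=-8 : r=49]

For the p, letters move forward 3 places in the alphabet, wrapping Z→A: P, S, V, Y, B → E.
Q: −11 each step; 47, 36, 25, 14, 3 → -8.
R: perfect squares: 2², 3², 4², …; 4, 9, 16, 25, 36 → 49.
So the next term is [p=E : q=-8 : r=49].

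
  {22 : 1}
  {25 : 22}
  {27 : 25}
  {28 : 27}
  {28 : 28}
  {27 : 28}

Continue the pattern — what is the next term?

First slot: 22, 25, 27, 28, 28, 27 → 25 (differences are 3, 2, 1, … (decreasing by 1 each time)).
Second slot: 1, 22, 25, 27, 28, 28 → 27 (always the previous value of the first slot).
Combining the parts gives {25 : 27}.

{25 : 27}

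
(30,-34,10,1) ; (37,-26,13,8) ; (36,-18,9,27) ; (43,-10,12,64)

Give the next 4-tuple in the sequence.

(42,-2,8,125)

First coordinate — alternating steps +7, −1, +7, −1, …: 30, 37, 36, 43 → 42.
Second coordinate: +8 each step; -34, -26, -18, -10 → -2.
Third coordinate: alternating steps +3, −4, +3, −4, …, so 10, 13, 9, 12 → 8.
Fourth coordinate — perfect cubes: 1³, 2³, 3³, …: 1, 8, 27, 64 → 125.
So the next 4-tuple is (42,-2,8,125).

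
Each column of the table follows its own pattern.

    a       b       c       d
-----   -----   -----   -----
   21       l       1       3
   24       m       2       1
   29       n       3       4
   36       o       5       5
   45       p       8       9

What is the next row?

56  q  13  14

Column a goes 21, 24, 29, 36, 45 → 56 (differences are 3, 5, 7, … (increasing by 2 each time)).
Column b: letters move forward 1 place in the alphabet; l, m, n, o, p → q.
Column c — each term is the sum of the two before it: 1, 2, 3, 5, 8 → 13.
Column d: each term is the sum of the two before it, so 3, 1, 4, 5, 9 → 14.
Putting it together: 56  q  13  14.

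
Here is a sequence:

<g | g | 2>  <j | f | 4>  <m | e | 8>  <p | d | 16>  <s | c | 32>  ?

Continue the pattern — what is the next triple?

<v | b | 64>

First letter: g, j, m, p, s → v (letters move forward 3 places in the alphabet).
Second letter: letters move back 1 place in the alphabet; g, f, e, d, c → b.
Third coordinate: ×2 each step, so 2, 4, 8, 16, 32 → 64.
So the next triple is <v | b | 64>.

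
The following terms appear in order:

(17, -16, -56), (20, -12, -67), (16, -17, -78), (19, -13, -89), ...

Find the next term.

(15, -18, -100)

First coordinate: alternating steps +3, −4, +3, −4, …, so 17, 20, 16, 19 → 15.
Second coordinate goes -16, -12, -17, -13 → -18 (alternating steps +4, −5, +4, −5, …).
Third coordinate — −11 each step: -56, -67, -78, -89 → -100.
Putting it together: (15, -18, -100).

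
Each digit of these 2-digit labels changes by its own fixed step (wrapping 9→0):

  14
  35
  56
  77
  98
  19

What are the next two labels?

30 then 51

First digit: +2 each step, mod 10; 1, 3, 5, 7, 9, 1 → 3 → 5.
Second digit: 4, 5, 6, 7, 8, 9 → 0 → 1 (+1 each step, mod 10).
So the next two labels are 30 and 51.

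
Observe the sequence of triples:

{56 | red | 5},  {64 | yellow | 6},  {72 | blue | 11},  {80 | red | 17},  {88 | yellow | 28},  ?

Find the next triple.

First component — +8 each step: 56, 64, 72, 80, 88 → 96.
Colour — repeats red → yellow → blue: red, yellow, blue, red, yellow → blue.
For the third component, each term is the sum of the two before it: 5, 6, 11, 17, 28 → 45.
Combining the parts gives {96 | blue | 45}.

{96 | blue | 45}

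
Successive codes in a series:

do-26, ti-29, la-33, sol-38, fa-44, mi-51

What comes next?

re-59

Note — runs backward through the solfège scale do→ti: do, ti, la, sol, fa, mi → re.
For the second component, differences are 3, 4, 5, … (increasing by 1 each time): 26, 29, 33, 38, 44, 51 → 59.
So the next code is re-59.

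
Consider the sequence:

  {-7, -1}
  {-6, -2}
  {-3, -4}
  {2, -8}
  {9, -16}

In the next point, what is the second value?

Second value: ×2 each step; -1, -2, -4, -8, -16 → -32.

-32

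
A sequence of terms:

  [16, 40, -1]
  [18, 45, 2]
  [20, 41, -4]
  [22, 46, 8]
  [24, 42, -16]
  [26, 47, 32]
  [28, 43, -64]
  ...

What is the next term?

First coordinate: +2 each step, so 16, 18, 20, 22, 24, 26, 28 → 30.
Second coordinate goes 40, 45, 41, 46, 42, 47, 43 → 48 (alternating steps +5, −4, +5, −4, …).
Third coordinate: ×(-2) each step; -1, 2, -4, 8, -16, 32, -64 → 128.
Combining the parts gives [30, 48, 128].

[30, 48, 128]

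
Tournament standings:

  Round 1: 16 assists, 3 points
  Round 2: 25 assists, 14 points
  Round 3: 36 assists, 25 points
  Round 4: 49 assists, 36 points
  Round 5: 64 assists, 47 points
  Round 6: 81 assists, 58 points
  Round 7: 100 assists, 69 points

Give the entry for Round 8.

121 assists, 80 points

Assists: perfect squares: 4², 5², 6², …, so 16, 25, 36, 49, 64, 81, 100 → 121.
Points goes 3, 14, 25, 36, 47, 58, 69 → 80 (+11 each step).
Putting it together: 121 assists, 80 points.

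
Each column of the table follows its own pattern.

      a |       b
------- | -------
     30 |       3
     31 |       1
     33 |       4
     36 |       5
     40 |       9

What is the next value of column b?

14

Column b — each term is the sum of the two before it: 3, 1, 4, 5, 9 → 14.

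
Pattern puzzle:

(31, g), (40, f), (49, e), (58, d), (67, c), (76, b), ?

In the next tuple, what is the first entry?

85

First entry — +9 each step: 31, 40, 49, 58, 67, 76 → 85.
Letter goes g, f, e, d, c, b → a (letters move back 1 place in the alphabet).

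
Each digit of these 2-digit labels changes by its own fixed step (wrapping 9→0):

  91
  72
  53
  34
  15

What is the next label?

96

First digit: −2 each step, mod 10, so 9, 7, 5, 3, 1 → 9.
Second digit: +1 each step, mod 10, so 1, 2, 3, 4, 5 → 6.
Putting it together: 96.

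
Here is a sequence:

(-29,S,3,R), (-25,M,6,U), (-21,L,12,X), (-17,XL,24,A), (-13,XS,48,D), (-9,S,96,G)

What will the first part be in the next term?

-5

First part: +4 each step; -29, -25, -21, -17, -13, -9 → -5.
Size: repeats S → M → L → XL → XS; S, M, L, XL, XS, S → M.
For the third part, ×2 each step: 3, 6, 12, 24, 48, 96 → 192.
Letter goes R, U, X, A, D, G → J (letters move forward 3 places in the alphabet, wrapping Z→A).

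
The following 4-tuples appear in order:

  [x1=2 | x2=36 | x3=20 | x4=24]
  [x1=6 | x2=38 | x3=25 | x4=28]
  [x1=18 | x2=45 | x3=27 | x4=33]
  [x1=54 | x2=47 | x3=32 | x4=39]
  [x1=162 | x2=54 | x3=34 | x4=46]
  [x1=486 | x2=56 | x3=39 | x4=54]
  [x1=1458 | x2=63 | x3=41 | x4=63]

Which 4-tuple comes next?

[x1=4374 | x2=65 | x3=46 | x4=73]

X1 — ×3 each step: 2, 6, 18, 54, 162, 486, 1458 → 4374.
X2 goes 36, 38, 45, 47, 54, 56, 63 → 65 (alternating steps +2, +7, +2, +7, …).
X3: alternating steps +5, +2, +5, +2, …; 20, 25, 27, 32, 34, 39, 41 → 46.
For the x4, differences are 4, 5, 6, … (increasing by 1 each time): 24, 28, 33, 39, 46, 54, 63 → 73.
Putting it together: [x1=4374 | x2=65 | x3=46 | x4=73].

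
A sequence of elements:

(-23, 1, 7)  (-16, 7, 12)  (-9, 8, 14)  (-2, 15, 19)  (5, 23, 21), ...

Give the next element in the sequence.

(12, 38, 26)

First part: -23, -16, -9, -2, 5 → 12 (+7 each step).
Second part — each term is the sum of the two before it: 1, 7, 8, 15, 23 → 38.
Third part: alternating steps +5, +2, +5, +2, …, so 7, 12, 14, 19, 21 → 26.
Putting it together: (12, 38, 26).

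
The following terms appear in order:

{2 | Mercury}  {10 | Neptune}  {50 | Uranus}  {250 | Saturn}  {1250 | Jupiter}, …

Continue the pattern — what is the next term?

{6250 | Mars}

First slot: ×5 each step; 2, 10, 50, 250, 1250 → 6250.
Planet: runs backward through the planets Mercury→Neptune; Mercury, Neptune, Uranus, Saturn, Jupiter → Mars.
Combining the parts gives {6250 | Mars}.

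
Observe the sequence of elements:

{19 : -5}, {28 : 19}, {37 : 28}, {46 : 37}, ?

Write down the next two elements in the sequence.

{55 : 46}, {64 : 55}

First part goes 19, 28, 37, 46 → 55 → 64 (+9 each step).
Second part — always the previous value of the first part: -5, 19, 28, 37 → 46 → 55.
Putting the parts together: {55 : 46} and then {64 : 55}.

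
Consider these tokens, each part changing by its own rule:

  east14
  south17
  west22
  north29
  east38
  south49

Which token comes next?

west62

Direction goes east, south, west, north, east, south → west (repeats east → south → west → north).
Second component: 14, 17, 22, 29, 38, 49 → 62 (differences are 3, 5, 7, … (increasing by 2 each time)).
Combining the parts gives west62.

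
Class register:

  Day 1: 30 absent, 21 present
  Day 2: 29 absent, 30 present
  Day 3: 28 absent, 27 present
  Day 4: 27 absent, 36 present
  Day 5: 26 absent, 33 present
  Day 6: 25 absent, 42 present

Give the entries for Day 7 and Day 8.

Absent — −1 each step: 30, 29, 28, 27, 26, 25 → 24 → 23.
Present: alternating steps +9, −3, +9, −3, …; 21, 30, 27, 36, 33, 42 → 39 → 48.
Putting the parts together: 24 absent, 39 present and then 23 absent, 48 present.

24 absent, 39 present; 23 absent, 48 present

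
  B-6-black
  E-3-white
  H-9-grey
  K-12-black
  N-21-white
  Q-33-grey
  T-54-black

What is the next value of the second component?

Second component: 6, 3, 9, 12, 21, 33, 54 → 87 (each term is the sum of the two before it).

87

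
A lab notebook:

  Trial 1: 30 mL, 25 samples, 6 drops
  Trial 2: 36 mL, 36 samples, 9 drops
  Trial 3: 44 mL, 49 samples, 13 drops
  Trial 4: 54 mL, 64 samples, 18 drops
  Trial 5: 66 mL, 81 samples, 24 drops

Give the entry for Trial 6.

80 mL, 100 samples, 31 drops

For the mL, differences are 6, 8, 10, … (increasing by 2 each time): 30, 36, 44, 54, 66 → 80.
Samples goes 25, 36, 49, 64, 81 → 100 (perfect squares: 5², 6², 7², …).
For the drops, differences are 3, 4, 5, … (increasing by 1 each time): 6, 9, 13, 18, 24 → 31.
Putting it together: 80 mL, 100 samples, 31 drops.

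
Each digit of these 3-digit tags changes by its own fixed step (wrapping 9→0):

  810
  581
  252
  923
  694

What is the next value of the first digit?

First digit: −3 each step, mod 10, so 8, 5, 2, 9, 6 → 3.

3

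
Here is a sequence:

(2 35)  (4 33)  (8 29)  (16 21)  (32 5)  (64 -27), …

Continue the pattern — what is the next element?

First entry — ×2 each step: 2, 4, 8, 16, 32, 64 → 128.
Second entry goes 35, 33, 29, 21, 5, -27 → -91 (together with the first entry always sums to 37).
Putting it together: (128 -91).

(128 -91)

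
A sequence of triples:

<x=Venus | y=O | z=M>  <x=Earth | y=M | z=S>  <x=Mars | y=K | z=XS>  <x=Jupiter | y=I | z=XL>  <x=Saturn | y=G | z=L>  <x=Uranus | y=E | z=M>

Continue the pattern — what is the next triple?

<x=Neptune | y=C | z=S>

X — runs through the planets Mercury→Neptune: Venus, Earth, Mars, Jupiter, Saturn, Uranus → Neptune.
Y goes O, M, K, I, G, E → C (letters move back 2 places in the alphabet).
Z goes M, S, XS, XL, L, M → S (repeats M → S → XS → XL → L).
Combining the parts gives <x=Neptune | y=C | z=S>.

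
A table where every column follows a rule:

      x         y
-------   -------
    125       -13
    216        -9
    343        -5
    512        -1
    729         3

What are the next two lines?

1000  7; 1331  11

Column x: 125, 216, 343, 512, 729 → 1000 → 1331 (perfect cubes: 5³, 6³, 7³, …).
Column y: +4 each step, so -13, -9, -5, -1, 3 → 7 → 11.
Putting the parts together: 1000  7 and then 1331  11.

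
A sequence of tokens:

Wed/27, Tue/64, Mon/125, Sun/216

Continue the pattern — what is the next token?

Sat/343

Day: Wed, Tue, Mon, Sun → Sat (runs backward through the weekdays Mon→Sun).
Second component: perfect cubes: 3³, 4³, 5³, …; 27, 64, 125, 216 → 343.
Putting it together: Sat/343.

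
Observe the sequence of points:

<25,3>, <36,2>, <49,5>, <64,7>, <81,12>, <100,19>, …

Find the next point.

First slot — perfect squares: 5², 6², 7², …: 25, 36, 49, 64, 81, 100 → 121.
For the second slot, each term is the sum of the two before it: 3, 2, 5, 7, 12, 19 → 31.
So the next point is <121,31>.

<121,31>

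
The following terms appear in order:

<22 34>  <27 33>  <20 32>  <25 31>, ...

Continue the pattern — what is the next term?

<18 30>

First component goes 22, 27, 20, 25 → 18 (alternating steps +5, −7, +5, −7, …).
For the second component, −1 each step: 34, 33, 32, 31 → 30.
So the next term is <18 30>.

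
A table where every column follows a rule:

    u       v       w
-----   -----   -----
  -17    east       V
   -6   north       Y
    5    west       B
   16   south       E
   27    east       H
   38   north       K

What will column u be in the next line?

49

Column u: +11 each step, so -17, -6, 5, 16, 27, 38 → 49.
For the column v, repeats east → north → west → south: east, north, west, south, east, north → west.
Column w: letters move forward 3 places in the alphabet, wrapping Z→A, so V, Y, B, E, H, K → N.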